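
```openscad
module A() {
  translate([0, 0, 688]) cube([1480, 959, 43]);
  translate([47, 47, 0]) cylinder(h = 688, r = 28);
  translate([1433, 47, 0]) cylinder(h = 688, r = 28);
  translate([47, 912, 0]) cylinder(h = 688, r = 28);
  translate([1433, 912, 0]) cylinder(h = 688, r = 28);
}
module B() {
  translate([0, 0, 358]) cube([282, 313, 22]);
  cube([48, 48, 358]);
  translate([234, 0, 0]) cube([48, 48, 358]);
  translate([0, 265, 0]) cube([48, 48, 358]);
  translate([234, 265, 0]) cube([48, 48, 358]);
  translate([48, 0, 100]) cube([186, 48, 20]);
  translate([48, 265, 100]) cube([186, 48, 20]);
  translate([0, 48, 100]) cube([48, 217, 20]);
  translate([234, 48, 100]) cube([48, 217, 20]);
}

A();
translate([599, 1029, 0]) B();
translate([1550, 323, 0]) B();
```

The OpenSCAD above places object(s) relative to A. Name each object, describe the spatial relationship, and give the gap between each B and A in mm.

Each stool's nearest face is 70 mm from the table's bounding box.

A is a table. B is a stool. Two stools sit around the table at the +y, +x sides. The gap between each stool and the table is 70 mm.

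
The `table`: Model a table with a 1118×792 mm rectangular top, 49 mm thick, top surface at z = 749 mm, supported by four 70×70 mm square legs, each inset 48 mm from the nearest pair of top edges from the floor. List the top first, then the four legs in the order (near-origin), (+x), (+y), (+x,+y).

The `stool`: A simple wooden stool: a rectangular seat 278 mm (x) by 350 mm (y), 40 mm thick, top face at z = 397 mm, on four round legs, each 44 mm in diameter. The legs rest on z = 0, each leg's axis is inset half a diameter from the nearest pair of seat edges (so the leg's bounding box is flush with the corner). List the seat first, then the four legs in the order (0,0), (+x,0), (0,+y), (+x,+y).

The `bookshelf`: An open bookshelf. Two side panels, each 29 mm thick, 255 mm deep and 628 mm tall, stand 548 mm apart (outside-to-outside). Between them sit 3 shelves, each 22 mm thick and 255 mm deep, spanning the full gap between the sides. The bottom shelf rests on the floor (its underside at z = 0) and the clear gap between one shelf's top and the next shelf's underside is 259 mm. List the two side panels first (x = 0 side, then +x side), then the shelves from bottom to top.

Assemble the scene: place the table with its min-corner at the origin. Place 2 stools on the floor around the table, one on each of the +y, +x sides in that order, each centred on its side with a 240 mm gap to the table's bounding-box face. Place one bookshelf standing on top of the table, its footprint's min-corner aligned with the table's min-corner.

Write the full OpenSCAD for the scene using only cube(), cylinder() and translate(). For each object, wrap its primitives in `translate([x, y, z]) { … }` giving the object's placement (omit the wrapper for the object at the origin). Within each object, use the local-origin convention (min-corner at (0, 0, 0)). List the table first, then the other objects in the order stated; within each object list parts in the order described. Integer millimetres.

translate([0, 0, 700]) cube([1118, 792, 49]);
translate([48, 48, 0]) cube([70, 70, 700]);
translate([1000, 48, 0]) cube([70, 70, 700]);
translate([48, 674, 0]) cube([70, 70, 700]);
translate([1000, 674, 0]) cube([70, 70, 700]);
translate([420, 1032, 0]) {
  translate([0, 0, 357]) cube([278, 350, 40]);
  translate([22, 22, 0]) cylinder(h = 357, r = 22);
  translate([256, 22, 0]) cylinder(h = 357, r = 22);
  translate([22, 328, 0]) cylinder(h = 357, r = 22);
  translate([256, 328, 0]) cylinder(h = 357, r = 22);
}
translate([1358, 221, 0]) {
  translate([0, 0, 357]) cube([278, 350, 40]);
  translate([22, 22, 0]) cylinder(h = 357, r = 22);
  translate([256, 22, 0]) cylinder(h = 357, r = 22);
  translate([22, 328, 0]) cylinder(h = 357, r = 22);
  translate([256, 328, 0]) cylinder(h = 357, r = 22);
}
translate([0, 0, 749]) {
  cube([29, 255, 628]);
  translate([519, 0, 0]) cube([29, 255, 628]);
  translate([29, 0, 0]) cube([490, 255, 22]);
  translate([29, 0, 281]) cube([490, 255, 22]);
  translate([29, 0, 562]) cube([490, 255, 22]);
}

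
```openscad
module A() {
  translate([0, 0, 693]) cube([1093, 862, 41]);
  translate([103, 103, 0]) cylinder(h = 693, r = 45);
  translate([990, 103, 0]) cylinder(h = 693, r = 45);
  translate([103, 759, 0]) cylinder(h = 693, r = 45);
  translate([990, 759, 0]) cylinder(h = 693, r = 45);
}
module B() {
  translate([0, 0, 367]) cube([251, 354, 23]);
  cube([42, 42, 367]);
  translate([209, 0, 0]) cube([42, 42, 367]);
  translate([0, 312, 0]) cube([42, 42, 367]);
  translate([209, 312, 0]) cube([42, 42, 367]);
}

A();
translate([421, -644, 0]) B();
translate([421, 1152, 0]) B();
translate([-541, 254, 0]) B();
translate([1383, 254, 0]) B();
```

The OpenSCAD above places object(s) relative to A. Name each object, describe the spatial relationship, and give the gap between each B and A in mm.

Each stool's nearest face is 290 mm from the table's bounding box.

A is a table. B is a stool. Four stools sit around the table at the −y, +y, −x, +x sides. The gap between each stool and the table is 290 mm.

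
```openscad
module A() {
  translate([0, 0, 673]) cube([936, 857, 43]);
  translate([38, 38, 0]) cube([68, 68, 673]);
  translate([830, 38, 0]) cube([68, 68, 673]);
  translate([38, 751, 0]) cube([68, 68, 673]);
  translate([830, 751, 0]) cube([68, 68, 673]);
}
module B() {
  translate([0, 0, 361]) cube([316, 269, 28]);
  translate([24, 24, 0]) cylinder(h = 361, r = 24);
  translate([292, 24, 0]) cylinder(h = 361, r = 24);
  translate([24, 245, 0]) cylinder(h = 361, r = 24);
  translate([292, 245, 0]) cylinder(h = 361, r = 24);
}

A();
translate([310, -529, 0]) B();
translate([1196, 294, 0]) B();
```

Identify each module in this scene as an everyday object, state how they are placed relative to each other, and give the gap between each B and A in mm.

A is a table. B is a stool. Two stools sit around the table at the −y, +x sides. The gap between each stool and the table is 260 mm.

Each stool's nearest face is 260 mm from the table's bounding box.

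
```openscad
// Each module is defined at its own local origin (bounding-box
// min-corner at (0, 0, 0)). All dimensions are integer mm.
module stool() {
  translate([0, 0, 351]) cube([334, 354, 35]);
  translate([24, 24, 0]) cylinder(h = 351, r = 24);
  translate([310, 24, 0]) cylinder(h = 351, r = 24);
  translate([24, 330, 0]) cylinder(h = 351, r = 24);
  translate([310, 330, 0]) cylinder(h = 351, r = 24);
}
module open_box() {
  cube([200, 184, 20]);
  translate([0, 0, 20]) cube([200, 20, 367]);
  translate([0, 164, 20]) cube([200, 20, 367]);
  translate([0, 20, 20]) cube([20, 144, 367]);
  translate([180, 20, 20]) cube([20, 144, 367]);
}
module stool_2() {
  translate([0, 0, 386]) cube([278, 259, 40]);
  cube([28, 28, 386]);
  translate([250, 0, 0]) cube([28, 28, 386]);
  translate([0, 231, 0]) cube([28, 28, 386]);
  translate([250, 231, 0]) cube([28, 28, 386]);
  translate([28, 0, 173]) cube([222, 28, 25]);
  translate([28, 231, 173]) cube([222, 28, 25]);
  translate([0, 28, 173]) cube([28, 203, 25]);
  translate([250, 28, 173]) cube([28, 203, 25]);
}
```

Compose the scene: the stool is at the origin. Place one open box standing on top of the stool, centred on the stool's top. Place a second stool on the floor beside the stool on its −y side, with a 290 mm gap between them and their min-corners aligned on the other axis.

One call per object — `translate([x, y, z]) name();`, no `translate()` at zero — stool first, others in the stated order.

stool();
translate([67, 85, 386]) open_box();
translate([0, -549, 0]) stool_2();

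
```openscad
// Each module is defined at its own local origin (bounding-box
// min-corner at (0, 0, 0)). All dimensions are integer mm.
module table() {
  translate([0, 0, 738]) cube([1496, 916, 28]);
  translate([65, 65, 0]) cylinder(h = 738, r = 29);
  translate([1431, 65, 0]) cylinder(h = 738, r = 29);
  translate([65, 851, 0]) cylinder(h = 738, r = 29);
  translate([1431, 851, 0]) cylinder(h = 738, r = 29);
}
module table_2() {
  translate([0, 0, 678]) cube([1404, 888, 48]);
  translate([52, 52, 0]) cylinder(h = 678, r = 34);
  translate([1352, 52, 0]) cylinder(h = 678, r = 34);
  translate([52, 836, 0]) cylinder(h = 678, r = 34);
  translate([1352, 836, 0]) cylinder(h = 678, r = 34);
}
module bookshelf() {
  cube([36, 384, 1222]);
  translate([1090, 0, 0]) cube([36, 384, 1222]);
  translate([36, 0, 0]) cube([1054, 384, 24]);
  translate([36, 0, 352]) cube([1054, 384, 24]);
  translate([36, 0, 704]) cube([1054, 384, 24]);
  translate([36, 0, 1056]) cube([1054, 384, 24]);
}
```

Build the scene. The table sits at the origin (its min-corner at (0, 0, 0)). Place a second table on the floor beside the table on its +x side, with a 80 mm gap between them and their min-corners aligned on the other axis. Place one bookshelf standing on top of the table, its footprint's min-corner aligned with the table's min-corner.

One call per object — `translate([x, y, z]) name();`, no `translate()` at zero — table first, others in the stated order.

table();
translate([1576, 0, 0]) table_2();
translate([0, 0, 766]) bookshelf();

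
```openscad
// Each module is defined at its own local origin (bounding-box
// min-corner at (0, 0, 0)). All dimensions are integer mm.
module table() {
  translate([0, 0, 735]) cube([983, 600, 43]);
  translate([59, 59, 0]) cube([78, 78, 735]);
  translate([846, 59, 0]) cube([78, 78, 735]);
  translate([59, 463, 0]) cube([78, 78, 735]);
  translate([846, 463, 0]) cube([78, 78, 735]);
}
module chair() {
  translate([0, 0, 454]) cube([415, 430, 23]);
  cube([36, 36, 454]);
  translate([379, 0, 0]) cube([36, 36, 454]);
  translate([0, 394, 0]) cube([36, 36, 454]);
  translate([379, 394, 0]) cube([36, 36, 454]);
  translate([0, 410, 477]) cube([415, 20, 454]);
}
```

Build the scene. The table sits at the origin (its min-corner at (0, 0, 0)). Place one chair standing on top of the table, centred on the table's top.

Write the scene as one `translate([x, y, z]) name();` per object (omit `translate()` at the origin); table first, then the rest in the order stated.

table();
translate([284, 85, 778]) chair();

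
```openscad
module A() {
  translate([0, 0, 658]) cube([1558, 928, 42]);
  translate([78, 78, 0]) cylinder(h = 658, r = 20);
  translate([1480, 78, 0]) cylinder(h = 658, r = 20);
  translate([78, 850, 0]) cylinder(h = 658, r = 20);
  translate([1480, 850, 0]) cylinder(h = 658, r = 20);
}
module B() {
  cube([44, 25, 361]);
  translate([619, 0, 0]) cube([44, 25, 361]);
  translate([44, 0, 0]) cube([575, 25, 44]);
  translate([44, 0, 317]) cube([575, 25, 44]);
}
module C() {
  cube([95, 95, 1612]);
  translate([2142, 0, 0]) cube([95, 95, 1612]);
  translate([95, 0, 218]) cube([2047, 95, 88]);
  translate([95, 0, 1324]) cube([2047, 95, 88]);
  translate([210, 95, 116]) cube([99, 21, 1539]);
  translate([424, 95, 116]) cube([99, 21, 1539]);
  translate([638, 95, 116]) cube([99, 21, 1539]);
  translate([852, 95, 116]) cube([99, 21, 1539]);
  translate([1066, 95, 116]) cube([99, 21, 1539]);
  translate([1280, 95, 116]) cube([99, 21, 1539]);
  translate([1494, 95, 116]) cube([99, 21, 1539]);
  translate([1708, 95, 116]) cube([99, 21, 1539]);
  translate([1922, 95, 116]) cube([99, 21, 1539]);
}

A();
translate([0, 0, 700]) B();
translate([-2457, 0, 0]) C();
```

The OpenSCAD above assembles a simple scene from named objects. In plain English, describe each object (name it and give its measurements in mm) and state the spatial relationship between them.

A is a table: top 1558 mm (x) × 928 mm (y), 42 mm thick, upper face at z = 700 mm, on four round legs of 40 mm diameter, each leg's bounding box inset 58 mm from the nearest pair of top edges, running from z = 0 to the bottom of the top.

B is a rectangular picture frame lying in the x–z plane (depth along y). The opening is 575 mm wide (x) by 273 mm tall (z), surrounded by a border 44 mm wide on all four sides. The frame is 25 mm deep and is made of two full-height vertical stiles with two horizontal rails fitted between them.

C is a fence section. Two 95×95 mm posts, 1612 mm tall, stand on the floor with a clear span of 2047 mm between their inner faces. Two horizontal rails of 95×88 mm section span the gap between the posts with their undersides at z = 218 mm and z = 1324 mm, flush with the posts' −y face. 9 pickets, each 99 mm wide, 21 mm thick and 1539 mm tall, are fixed to the +y face of the rails with their bottoms at z = 116 mm, evenly spaced across the span with equal gaps (rounded down to the nearest mm) at the −x end and between each pair — any rounding remainder accumulates at the +x end.

The picture frame is on top of the table. The fence section is on the floor beside the table on its −x side.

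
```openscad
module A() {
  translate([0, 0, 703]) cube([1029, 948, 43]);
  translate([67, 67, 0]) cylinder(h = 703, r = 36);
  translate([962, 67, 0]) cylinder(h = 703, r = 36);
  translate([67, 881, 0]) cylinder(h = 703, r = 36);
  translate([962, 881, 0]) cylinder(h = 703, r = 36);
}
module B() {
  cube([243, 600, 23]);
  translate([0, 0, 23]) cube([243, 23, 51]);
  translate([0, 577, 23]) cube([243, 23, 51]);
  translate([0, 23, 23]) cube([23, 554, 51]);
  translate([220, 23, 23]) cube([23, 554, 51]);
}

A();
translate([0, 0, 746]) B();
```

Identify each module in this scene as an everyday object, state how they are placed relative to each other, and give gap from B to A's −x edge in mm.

The open box's min-x is at 0; the table's min-x is 0; gap = 0 mm.

A is a table. B is an open box. The open box is on top of the table. The gap from the open box to the table's −x edge is 0 mm.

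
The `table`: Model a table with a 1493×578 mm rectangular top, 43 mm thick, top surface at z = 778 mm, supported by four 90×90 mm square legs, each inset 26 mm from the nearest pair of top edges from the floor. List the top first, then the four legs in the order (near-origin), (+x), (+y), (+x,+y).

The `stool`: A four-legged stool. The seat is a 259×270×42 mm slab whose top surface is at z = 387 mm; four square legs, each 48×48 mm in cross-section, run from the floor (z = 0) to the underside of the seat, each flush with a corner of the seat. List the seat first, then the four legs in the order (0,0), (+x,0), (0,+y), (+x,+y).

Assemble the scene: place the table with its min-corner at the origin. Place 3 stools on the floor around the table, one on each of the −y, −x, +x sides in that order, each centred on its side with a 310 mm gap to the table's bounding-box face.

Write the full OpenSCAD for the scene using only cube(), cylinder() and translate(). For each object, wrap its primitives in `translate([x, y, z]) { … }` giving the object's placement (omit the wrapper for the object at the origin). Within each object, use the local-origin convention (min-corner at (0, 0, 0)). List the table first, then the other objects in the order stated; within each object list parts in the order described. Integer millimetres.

translate([0, 0, 735]) cube([1493, 578, 43]);
translate([26, 26, 0]) cube([90, 90, 735]);
translate([1377, 26, 0]) cube([90, 90, 735]);
translate([26, 462, 0]) cube([90, 90, 735]);
translate([1377, 462, 0]) cube([90, 90, 735]);
translate([617, -580, 0]) {
  translate([0, 0, 345]) cube([259, 270, 42]);
  cube([48, 48, 345]);
  translate([211, 0, 0]) cube([48, 48, 345]);
  translate([0, 222, 0]) cube([48, 48, 345]);
  translate([211, 222, 0]) cube([48, 48, 345]);
}
translate([-569, 154, 0]) {
  translate([0, 0, 345]) cube([259, 270, 42]);
  cube([48, 48, 345]);
  translate([211, 0, 0]) cube([48, 48, 345]);
  translate([0, 222, 0]) cube([48, 48, 345]);
  translate([211, 222, 0]) cube([48, 48, 345]);
}
translate([1803, 154, 0]) {
  translate([0, 0, 345]) cube([259, 270, 42]);
  cube([48, 48, 345]);
  translate([211, 0, 0]) cube([48, 48, 345]);
  translate([0, 222, 0]) cube([48, 48, 345]);
  translate([211, 222, 0]) cube([48, 48, 345]);
}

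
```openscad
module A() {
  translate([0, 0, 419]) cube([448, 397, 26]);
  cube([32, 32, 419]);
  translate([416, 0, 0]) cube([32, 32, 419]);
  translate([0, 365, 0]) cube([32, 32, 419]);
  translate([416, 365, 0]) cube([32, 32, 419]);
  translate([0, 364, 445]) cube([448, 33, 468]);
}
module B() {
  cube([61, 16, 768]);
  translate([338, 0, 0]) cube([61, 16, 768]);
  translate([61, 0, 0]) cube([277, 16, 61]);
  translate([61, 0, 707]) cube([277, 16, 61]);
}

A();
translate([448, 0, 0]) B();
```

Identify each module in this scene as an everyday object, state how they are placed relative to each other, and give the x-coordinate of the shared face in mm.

A is a chair. B is a picture frame. The picture frame is against the chair's +x side, with their −y faces flush. The x-coordinate of the shared face is 448 mm.

The chair's +x face and the picture frame's −x face are both at x = 448 mm.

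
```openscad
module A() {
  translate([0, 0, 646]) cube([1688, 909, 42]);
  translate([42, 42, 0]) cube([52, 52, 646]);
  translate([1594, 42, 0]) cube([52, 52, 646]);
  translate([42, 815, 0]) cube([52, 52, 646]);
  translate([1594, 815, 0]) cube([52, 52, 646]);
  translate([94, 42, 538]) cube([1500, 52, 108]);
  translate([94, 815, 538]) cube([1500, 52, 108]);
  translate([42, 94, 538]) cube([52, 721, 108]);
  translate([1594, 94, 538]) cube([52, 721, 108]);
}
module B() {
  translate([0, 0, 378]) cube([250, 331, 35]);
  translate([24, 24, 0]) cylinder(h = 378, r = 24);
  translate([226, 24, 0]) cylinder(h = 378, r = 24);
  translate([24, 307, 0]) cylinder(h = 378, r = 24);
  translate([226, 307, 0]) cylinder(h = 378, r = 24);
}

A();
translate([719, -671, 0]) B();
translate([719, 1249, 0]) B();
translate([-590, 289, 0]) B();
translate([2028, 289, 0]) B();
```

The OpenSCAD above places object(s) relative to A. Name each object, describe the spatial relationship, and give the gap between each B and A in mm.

A is a table. B is a stool. Four stools sit around the table at the −y, +y, −x, +x sides. The gap between each stool and the table is 340 mm.

Each stool's nearest face is 340 mm from the table's bounding box.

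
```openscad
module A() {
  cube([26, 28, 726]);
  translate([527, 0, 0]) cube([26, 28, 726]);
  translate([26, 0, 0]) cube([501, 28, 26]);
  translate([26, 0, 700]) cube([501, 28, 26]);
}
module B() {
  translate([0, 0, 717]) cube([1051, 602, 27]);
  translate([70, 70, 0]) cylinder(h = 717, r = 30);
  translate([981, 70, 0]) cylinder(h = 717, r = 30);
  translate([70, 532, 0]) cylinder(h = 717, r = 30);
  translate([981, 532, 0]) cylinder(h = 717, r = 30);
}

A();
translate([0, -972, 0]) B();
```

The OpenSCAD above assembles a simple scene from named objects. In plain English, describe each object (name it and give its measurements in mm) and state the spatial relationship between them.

A is a rectangular picture frame lying in the x–z plane (depth along y). The opening is 501 mm wide (x) by 674 mm tall (z), surrounded by a border 26 mm wide on all four sides. The frame is 28 mm deep and is made of two full-height vertical stiles with two horizontal rails fitted between them.

B is a table with a 1051×602 mm rectangular top, 27 mm thick, top surface at z = 744 mm, supported by four round legs of 60 mm diameter, each leg's bounding box inset 40 mm from the nearest pair of top edges, running from the floor.

The table is on the floor beside the picture frame on its −y side.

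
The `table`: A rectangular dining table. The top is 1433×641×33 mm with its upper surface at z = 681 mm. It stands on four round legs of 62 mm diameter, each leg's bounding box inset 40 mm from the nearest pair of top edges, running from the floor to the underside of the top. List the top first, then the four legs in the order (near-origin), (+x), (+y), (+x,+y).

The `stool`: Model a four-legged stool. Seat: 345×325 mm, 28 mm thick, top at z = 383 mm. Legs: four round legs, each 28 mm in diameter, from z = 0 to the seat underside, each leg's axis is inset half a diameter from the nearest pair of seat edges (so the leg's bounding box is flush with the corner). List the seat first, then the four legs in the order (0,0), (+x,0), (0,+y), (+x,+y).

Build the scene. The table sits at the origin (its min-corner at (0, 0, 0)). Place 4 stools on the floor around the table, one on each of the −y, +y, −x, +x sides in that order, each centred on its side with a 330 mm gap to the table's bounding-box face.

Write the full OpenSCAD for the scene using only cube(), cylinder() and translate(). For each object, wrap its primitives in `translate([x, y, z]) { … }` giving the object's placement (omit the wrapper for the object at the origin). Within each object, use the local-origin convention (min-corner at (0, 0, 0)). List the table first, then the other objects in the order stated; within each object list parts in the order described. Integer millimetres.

translate([0, 0, 648]) cube([1433, 641, 33]);
translate([71, 71, 0]) cylinder(h = 648, r = 31);
translate([1362, 71, 0]) cylinder(h = 648, r = 31);
translate([71, 570, 0]) cylinder(h = 648, r = 31);
translate([1362, 570, 0]) cylinder(h = 648, r = 31);
translate([544, -655, 0]) {
  translate([0, 0, 355]) cube([345, 325, 28]);
  translate([14, 14, 0]) cylinder(h = 355, r = 14);
  translate([331, 14, 0]) cylinder(h = 355, r = 14);
  translate([14, 311, 0]) cylinder(h = 355, r = 14);
  translate([331, 311, 0]) cylinder(h = 355, r = 14);
}
translate([544, 971, 0]) {
  translate([0, 0, 355]) cube([345, 325, 28]);
  translate([14, 14, 0]) cylinder(h = 355, r = 14);
  translate([331, 14, 0]) cylinder(h = 355, r = 14);
  translate([14, 311, 0]) cylinder(h = 355, r = 14);
  translate([331, 311, 0]) cylinder(h = 355, r = 14);
}
translate([-675, 158, 0]) {
  translate([0, 0, 355]) cube([345, 325, 28]);
  translate([14, 14, 0]) cylinder(h = 355, r = 14);
  translate([331, 14, 0]) cylinder(h = 355, r = 14);
  translate([14, 311, 0]) cylinder(h = 355, r = 14);
  translate([331, 311, 0]) cylinder(h = 355, r = 14);
}
translate([1763, 158, 0]) {
  translate([0, 0, 355]) cube([345, 325, 28]);
  translate([14, 14, 0]) cylinder(h = 355, r = 14);
  translate([331, 14, 0]) cylinder(h = 355, r = 14);
  translate([14, 311, 0]) cylinder(h = 355, r = 14);
  translate([331, 311, 0]) cylinder(h = 355, r = 14);
}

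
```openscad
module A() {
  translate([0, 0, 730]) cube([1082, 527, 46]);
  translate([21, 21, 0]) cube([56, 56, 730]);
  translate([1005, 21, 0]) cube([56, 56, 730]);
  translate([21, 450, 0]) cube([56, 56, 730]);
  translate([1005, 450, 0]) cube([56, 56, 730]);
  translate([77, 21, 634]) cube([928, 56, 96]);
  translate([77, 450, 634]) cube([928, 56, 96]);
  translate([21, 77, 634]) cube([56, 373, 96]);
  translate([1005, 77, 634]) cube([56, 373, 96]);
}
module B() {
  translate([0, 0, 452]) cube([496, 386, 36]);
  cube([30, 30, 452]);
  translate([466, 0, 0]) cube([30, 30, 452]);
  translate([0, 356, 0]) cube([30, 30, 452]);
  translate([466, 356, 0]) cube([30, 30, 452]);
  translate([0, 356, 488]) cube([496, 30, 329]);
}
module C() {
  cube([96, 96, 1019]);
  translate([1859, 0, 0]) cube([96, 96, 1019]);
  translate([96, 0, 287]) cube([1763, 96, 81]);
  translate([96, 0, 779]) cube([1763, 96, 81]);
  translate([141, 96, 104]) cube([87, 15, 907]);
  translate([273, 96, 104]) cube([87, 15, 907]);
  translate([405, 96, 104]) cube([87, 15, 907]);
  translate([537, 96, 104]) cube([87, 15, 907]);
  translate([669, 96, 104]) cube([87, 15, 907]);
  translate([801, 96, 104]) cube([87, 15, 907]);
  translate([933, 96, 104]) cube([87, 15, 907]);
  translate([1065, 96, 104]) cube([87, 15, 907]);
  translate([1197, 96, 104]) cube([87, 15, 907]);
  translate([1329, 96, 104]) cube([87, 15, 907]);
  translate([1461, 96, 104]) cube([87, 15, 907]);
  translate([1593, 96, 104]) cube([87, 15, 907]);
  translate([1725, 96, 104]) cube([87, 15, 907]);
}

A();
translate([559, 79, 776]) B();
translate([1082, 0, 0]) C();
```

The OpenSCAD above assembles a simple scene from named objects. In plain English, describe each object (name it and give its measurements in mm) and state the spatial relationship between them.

A is a rectangular dining table. The top is 1082×527×46 mm with its upper surface at z = 776 mm. It stands on four 56×56 mm square legs, each inset 21 mm from the nearest pair of top edges, running from the floor to the underside of the top. Four apron rails, 56 mm thick and 96 mm tall, run between adjacent legs with their top edges flush with the underside of the top and their outer faces flush with the legs' outer faces.

B is a chair: 496×386 mm seat, 36 mm thick, top at z = 488 mm, on four 30 mm square corner legs flush with the seat edges. A 30 mm thick backrest slab spans the full seat width, extending 329 mm above the seat top, its back face flush with the seat's +y edge.

C is a fence section. Two 96×96 mm posts, 1019 mm tall, stand on the floor with a clear span of 1763 mm between their inner faces. Two horizontal rails of 96×81 mm section span the gap between the posts with their undersides at z = 287 mm and z = 779 mm, flush with the posts' −y face. 13 pickets, each 87 mm wide, 15 mm thick and 907 mm tall, are fixed to the +y face of the rails with their bottoms at z = 104 mm, evenly spaced across the span with equal gaps (rounded down to the nearest mm) at the −x end and between each pair — any rounding remainder accumulates at the +x end.

The chair is on top of the table. The fence section is against the table's +x side, with their −y faces flush.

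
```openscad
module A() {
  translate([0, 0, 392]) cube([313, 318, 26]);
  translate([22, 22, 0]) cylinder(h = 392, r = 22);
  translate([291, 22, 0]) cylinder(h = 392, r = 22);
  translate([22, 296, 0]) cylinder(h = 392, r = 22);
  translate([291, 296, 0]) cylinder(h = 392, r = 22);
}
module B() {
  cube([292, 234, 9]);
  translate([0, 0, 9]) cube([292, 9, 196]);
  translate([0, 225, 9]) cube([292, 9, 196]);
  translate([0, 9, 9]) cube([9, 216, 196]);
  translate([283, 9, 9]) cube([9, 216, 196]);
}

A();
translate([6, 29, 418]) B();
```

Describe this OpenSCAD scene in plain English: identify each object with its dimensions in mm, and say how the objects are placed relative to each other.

A is a four-legged stool. The seat is 313×318 mm, 26 mm thick, top at z = 418 mm. It stands on four round legs, each 44 mm in diameter, from z = 0 to the seat underside, each leg's axis is inset half a diameter from the nearest pair of seat edges (so the leg's bounding box is flush with the corner).

B is an open-topped rectangular box: outside dimensions 292×234×205 mm, with a uniform wall and base thickness of 9 mm. The base is a full 292×234 slab on the floor; four walls sit on top of the base. The front and back walls (the −y and +y sides) span the full width; the two side walls fit between them.

The open box is on top of the stool.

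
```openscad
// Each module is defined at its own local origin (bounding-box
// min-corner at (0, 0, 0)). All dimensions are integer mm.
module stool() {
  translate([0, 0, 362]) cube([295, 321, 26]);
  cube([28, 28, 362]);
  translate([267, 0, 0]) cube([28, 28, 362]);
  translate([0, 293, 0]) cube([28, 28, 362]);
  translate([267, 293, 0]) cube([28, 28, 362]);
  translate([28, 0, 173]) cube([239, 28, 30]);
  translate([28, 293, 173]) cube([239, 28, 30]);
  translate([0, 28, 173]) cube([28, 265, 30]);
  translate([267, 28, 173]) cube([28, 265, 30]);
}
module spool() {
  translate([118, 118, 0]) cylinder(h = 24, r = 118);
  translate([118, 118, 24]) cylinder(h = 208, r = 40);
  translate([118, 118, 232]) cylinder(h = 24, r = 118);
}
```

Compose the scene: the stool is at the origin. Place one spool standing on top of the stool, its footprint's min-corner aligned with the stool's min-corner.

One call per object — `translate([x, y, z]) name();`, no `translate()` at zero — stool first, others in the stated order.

stool();
translate([0, 0, 388]) spool();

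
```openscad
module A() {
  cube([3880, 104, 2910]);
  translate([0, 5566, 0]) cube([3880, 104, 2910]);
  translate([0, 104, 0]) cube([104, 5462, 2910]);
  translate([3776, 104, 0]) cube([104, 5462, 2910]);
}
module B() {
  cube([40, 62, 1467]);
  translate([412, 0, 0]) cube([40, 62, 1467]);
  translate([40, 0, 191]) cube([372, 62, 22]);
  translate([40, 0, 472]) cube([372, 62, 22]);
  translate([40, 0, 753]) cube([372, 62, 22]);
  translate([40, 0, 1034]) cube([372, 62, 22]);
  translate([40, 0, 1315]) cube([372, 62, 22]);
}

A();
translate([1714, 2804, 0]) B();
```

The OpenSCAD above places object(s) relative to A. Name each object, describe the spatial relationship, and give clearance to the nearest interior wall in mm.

A is a house frame. B is a ladder. The ladder sits inside the house frame, centred. The clearance to the nearest interior wall is 1610 mm.

Clearances: x = 1610, y = 2700; minimum 1610 mm.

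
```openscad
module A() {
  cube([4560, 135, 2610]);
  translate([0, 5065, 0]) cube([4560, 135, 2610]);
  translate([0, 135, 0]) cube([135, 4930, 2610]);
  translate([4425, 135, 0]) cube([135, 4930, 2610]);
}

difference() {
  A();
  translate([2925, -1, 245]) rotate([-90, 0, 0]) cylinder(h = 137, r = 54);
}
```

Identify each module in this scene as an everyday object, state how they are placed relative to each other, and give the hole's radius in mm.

A is a house frame. The house frame has a circular hole through its front wall. The hole's radius is 54 mm.

The subtracted cylinder has r = 54 mm.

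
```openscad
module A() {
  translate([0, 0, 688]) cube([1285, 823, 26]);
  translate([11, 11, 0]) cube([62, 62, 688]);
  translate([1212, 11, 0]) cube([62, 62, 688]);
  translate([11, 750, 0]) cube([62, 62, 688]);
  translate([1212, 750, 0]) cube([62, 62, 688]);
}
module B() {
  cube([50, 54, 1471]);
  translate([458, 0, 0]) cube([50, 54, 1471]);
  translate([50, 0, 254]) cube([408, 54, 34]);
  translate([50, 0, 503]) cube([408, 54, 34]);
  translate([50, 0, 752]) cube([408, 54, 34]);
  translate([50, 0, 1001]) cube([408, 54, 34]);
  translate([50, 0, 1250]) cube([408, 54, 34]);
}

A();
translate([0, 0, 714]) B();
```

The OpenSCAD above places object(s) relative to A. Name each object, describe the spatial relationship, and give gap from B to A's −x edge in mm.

The ladder's min-x is at 0; the table's min-x is 0; gap = 0 mm.

A is a table. B is a ladder. The ladder is on top of the table. The gap from the ladder to the table's −x edge is 0 mm.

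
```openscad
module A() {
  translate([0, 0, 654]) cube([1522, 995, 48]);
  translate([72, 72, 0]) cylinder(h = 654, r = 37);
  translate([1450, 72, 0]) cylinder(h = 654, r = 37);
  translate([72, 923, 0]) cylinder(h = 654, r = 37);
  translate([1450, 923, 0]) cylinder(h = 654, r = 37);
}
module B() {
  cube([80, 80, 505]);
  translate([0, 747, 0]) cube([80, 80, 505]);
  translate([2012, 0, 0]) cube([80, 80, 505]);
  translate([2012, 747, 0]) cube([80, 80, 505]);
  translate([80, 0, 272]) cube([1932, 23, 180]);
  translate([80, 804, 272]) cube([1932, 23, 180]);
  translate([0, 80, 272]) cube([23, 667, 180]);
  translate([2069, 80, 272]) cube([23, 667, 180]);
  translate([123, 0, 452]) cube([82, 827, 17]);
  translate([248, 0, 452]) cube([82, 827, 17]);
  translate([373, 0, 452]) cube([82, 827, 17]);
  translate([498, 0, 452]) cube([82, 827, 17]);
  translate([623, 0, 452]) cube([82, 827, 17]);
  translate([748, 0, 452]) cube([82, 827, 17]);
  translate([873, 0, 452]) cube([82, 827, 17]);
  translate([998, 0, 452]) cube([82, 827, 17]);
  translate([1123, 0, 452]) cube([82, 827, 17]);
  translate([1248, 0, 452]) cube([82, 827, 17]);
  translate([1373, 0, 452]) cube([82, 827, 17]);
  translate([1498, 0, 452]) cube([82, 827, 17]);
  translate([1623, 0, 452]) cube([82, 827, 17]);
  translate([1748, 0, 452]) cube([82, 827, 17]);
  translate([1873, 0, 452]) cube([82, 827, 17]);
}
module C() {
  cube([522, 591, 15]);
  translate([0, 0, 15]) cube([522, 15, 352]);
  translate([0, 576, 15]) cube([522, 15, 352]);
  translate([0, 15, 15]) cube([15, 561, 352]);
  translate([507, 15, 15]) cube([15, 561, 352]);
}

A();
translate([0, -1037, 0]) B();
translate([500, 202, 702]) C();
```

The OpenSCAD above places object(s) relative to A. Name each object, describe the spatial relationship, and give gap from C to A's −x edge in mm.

A is a table. B is a bed frame. C is an open box. The bed frame is on the floor beside the table on its −y side. The open box is on top of the table, centred. The gap from the open box to the table's −x edge is 500 mm.

The open box's min-x is at 500; the table's min-x is 0; gap = 500 mm.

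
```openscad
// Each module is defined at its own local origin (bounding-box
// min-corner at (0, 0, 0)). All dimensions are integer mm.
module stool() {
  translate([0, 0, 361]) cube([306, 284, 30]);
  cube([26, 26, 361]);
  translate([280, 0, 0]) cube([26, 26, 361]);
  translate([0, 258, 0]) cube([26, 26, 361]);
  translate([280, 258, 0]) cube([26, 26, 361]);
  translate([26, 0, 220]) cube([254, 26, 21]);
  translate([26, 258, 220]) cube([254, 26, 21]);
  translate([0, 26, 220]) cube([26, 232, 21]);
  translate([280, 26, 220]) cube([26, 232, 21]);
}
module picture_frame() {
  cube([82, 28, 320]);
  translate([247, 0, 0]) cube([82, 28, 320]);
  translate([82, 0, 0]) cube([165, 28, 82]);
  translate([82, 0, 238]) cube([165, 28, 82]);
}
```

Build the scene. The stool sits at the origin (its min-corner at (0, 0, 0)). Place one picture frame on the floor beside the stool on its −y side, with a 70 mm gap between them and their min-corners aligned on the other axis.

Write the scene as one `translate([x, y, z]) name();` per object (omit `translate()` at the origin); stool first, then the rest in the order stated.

stool();
translate([0, -98, 0]) picture_frame();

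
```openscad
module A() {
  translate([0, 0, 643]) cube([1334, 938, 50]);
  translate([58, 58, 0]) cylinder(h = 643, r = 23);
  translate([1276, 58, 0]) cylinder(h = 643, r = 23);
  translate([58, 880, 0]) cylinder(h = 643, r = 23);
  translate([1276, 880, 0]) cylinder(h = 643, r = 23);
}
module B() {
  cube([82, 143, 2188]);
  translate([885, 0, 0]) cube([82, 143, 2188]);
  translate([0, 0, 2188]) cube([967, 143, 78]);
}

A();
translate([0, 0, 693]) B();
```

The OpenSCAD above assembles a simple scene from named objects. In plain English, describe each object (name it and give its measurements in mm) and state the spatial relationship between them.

A is a table with a 1334×938 mm rectangular top, 50 mm thick, top surface at z = 693 mm, supported by four round legs of 46 mm diameter, each leg's bounding box inset 35 mm from the nearest pair of top edges, running from the floor.

B is a door frame. The clear opening is 803 mm wide and 2188 mm high. Two 82 mm wide jambs, 143 mm deep, stand either side of the opening from the floor to the top of the opening. A 78 mm thick head sits across the top of both jambs, spanning the full outside width of the frame.

The door frame is on top of the table.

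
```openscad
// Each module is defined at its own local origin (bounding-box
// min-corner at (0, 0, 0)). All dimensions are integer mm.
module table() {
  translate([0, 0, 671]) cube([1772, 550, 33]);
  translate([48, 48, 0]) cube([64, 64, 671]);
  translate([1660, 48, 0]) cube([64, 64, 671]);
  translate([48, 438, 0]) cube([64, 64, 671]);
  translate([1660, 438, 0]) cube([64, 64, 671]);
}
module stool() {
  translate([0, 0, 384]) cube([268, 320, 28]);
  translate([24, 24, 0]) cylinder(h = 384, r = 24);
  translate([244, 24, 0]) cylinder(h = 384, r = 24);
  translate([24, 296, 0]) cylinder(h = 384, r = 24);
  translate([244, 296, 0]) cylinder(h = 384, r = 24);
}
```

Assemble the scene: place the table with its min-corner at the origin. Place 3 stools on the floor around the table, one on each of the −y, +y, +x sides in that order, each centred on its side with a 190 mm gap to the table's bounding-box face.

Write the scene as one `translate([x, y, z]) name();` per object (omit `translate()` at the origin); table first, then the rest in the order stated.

table();
translate([752, -510, 0]) stool();
translate([752, 740, 0]) stool();
translate([1962, 115, 0]) stool();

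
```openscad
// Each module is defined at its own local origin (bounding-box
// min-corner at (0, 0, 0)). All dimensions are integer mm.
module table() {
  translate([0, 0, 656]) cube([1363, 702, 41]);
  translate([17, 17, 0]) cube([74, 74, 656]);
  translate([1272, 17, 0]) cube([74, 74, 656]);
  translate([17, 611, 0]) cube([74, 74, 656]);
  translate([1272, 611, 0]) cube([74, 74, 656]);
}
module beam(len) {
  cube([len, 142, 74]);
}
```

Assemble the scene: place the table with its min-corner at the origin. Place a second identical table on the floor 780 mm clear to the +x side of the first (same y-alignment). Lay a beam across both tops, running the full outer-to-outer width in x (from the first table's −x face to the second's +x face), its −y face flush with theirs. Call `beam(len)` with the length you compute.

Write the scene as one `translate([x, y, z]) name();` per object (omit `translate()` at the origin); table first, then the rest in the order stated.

table();
translate([2143, 0, 0]) table();
translate([0, 0, 697]) beam(3506);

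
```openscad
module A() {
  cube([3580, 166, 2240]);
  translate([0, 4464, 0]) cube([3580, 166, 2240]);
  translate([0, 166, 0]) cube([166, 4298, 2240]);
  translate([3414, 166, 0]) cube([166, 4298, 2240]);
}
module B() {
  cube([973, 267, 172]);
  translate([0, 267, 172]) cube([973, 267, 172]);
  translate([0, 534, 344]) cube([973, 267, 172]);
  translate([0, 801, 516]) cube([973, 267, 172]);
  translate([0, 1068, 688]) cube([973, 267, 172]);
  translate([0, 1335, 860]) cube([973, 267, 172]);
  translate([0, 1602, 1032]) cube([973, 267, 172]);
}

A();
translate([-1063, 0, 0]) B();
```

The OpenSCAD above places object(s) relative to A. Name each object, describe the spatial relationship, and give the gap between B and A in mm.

The staircase's nearest face is 90 mm from the house frame's −x face.

A is a house frame. B is a staircase. The staircase is on the floor beside the house frame on its −x side. The gap between the staircase and the house frame is 90 mm.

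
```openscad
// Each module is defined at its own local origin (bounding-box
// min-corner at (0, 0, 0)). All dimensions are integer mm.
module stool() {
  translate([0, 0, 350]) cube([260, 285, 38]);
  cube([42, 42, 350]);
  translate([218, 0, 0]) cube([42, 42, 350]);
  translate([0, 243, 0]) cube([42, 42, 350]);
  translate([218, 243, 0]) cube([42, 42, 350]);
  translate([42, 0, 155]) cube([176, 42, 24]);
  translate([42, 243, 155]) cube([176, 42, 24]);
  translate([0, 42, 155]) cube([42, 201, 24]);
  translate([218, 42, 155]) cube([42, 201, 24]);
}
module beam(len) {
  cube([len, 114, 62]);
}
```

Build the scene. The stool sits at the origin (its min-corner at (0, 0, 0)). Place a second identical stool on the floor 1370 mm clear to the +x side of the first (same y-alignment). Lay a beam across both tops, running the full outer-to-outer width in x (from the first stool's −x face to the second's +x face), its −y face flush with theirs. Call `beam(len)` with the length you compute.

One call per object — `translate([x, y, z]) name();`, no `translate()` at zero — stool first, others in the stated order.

stool();
translate([1630, 0, 0]) stool();
translate([0, 0, 388]) beam(1890);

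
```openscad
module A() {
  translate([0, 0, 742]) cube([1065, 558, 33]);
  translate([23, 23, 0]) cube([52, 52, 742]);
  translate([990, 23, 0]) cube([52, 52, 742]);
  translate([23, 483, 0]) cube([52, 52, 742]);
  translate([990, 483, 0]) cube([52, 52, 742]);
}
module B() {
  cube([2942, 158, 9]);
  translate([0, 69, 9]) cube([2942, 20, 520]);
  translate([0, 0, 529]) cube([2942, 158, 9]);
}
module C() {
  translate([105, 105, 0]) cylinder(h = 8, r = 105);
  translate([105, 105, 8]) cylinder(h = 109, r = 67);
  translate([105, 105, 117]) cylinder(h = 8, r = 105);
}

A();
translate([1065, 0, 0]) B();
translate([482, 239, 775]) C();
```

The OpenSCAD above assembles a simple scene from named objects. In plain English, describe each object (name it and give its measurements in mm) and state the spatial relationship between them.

A is a table: top 1065 mm (x) × 558 mm (y), 33 mm thick, upper face at z = 775 mm, on four 52×52 mm square legs, each inset 23 mm from the nearest pair of top edges, running from z = 0 to the bottom of the top.

B is an I-beam lying along x, 2942 mm long. Overall section height 538 mm. Two flanges 158 mm wide (y) and 9 mm thick, one on the floor and one at the top; a web 20 mm thick runs between them, centred on the flange width.

C is a spool: two coaxial disc flanges of radius 105 mm and thickness 8 mm, joined by a core cylinder of radius 67 mm and height 109 mm. The lower flange rests on z = 0 and the three cylinders share a vertical axis.

The I-beam is against the table's +x side, with their −y faces flush. The spool is on top of the table.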